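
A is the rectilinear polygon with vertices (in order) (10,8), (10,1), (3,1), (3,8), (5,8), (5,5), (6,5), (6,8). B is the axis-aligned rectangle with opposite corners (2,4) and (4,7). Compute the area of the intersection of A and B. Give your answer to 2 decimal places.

3.00

The intersection is the polygon with vertices (3,7), (4,7), (4,4), (3,4).
By the shoelace formula its area is 3.00.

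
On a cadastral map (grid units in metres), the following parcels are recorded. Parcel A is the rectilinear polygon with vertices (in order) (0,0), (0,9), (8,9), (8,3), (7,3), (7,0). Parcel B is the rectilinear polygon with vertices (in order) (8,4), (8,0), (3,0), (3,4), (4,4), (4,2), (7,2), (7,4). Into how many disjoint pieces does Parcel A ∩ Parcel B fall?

2

Parcel A ∩ Parcel B splits into 2 disjoint pieces (area 1, area 10).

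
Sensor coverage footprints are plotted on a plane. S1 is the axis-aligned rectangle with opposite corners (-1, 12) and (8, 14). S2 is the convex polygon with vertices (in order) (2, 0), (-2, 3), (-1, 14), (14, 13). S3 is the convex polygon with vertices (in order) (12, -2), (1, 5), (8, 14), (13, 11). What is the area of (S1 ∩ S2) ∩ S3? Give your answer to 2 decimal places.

1.42

The region (S1 ∩ S2) ∩ S3 is the polygon with vertices (6.444,12), (7.556,13.43), (8,13.4), (8,12).
By the shoelace formula its area is 1.42.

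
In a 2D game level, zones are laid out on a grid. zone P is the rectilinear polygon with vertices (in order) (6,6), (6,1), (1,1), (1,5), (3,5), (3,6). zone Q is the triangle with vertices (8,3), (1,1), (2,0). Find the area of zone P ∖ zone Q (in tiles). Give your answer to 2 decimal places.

20.43

|zone P| = 23, |zone P∩zone Q| = 2.5714.
|zone P ∖ zone Q| = |zone P| − |zone P∩zone Q| = 23 − 2.5714 = 20.43.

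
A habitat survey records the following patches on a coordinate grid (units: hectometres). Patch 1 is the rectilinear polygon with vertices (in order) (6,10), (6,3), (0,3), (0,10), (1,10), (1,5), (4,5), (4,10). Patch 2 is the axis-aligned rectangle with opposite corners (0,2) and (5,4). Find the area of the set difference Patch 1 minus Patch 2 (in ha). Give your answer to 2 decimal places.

22.00

|Patch 1| = 27, |Patch 1∩Patch 2| = 5.
|Patch 1 ∖ Patch 2| = |Patch 1| − |Patch 1∩Patch 2| = 27 − 5 = 22.00.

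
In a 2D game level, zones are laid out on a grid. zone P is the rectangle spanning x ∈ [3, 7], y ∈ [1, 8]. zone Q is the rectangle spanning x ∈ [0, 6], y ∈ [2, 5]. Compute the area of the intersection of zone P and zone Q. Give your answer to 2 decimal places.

9.00

|zone P∩zone Q|: x∈[3,6], y∈[2,5] → 3·3 = 9.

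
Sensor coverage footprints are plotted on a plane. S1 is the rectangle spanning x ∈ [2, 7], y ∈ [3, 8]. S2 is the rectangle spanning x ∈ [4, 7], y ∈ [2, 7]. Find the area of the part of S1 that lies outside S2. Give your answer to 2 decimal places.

|S1∩S2|: x∈[4,7], y∈[3,7] → 3·4 = 12.
|S1| = 25.
|S1 ∖ S2| = |S1| − |S1∩S2| = 25 − 12 = 13.00.

13.00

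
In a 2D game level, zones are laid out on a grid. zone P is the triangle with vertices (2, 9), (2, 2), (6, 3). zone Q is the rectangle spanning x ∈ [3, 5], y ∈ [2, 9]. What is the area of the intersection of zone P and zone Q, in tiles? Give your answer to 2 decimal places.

The intersection is the polygon with vertices (3,2.25), (3,7.5), (5,4.5), (5,2.75).
By the shoelace formula its area is 7.00.

7.00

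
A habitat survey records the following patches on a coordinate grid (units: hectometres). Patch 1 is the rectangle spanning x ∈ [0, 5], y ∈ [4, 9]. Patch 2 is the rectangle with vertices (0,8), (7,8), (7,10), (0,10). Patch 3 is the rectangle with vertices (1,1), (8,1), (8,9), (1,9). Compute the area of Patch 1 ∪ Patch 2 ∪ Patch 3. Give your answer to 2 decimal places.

By inclusion–exclusion:
Individual areas: |Patch 1| = 25, |Patch 2| = 14, |Patch 3| = 56.
|Patch 1∩Patch 2|: x∈[0,5], y∈[8,9] → 5·1 = 5.
|Patch 1∩Patch 3|: x∈[1,5], y∈[4,9] → 4·5 = 20.
|Patch 2∩Patch 3|: x∈[1,7], y∈[8,9] → 6·1 = 6.
|Patch 1∩Patch 2∩Patch 3| = 4.
|Patch 1 ∪ Patch 2 ∪ Patch 3| = 95 − 31 + 4 = 68.00.

68.00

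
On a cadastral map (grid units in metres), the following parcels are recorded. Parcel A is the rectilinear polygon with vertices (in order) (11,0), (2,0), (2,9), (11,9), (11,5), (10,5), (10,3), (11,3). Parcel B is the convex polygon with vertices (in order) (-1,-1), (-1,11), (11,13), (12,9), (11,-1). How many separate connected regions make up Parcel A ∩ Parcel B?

Parcel A ∩ Parcel B is a single connected region.

1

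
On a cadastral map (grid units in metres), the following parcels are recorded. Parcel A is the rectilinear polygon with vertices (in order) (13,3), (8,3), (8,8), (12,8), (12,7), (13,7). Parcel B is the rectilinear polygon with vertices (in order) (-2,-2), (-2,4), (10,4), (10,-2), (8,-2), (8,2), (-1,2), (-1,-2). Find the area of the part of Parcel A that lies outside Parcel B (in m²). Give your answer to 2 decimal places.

|Parcel A| = 24, |Parcel A∩Parcel B| = 2.
|Parcel A ∖ Parcel B| = |Parcel A| − |Parcel A∩Parcel B| = 24 − 2 = 22.00.

22.00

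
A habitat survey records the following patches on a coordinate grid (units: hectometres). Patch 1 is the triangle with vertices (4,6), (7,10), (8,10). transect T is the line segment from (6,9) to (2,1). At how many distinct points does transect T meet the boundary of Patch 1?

2

The segment meets the boundary at (5.5,8), (5,7).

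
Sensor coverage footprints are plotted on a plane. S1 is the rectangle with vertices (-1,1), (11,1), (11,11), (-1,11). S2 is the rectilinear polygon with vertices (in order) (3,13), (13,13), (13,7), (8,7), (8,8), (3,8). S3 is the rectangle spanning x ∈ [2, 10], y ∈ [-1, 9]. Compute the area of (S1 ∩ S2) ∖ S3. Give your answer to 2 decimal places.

|S1 ∩ S2| = 27.
|(S1 ∩ S2) ∩ S3| = 9.
|(S1 ∩ S2) ∖ S3| = 27 − 9 = 18.00.

18.00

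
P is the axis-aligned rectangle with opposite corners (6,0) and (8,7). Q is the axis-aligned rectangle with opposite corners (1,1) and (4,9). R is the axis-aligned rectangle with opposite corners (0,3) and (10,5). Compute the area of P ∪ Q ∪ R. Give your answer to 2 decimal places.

48.00

By inclusion–exclusion:
Individual areas: |P| = 14, |Q| = 24, |R| = 20.
|P∩Q| = 0 (no overlap).
|P∩R|: x∈[6,8], y∈[3,5] → 2·2 = 4.
|Q∩R|: x∈[1,4], y∈[3,5] → 3·2 = 6.
|P∩Q∩R| = 0.
|P ∪ Q ∪ R| = 58 − 10 + 0 = 48.00.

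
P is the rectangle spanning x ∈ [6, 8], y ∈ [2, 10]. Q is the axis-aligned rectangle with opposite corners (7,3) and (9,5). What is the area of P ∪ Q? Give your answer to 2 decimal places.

By inclusion–exclusion:
Individual areas: |P| = 16, |Q| = 4.
|P∩Q|: x∈[7,8], y∈[3,5] → 1·2 = 2.
|P ∪ Q| = 20 − 2 = 18.00.

18.00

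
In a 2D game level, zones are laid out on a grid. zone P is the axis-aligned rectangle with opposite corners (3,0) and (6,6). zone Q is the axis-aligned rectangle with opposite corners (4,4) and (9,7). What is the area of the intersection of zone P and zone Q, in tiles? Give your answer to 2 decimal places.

4.00

|zone P∩zone Q|: x∈[4,6], y∈[4,6] → 2·2 = 4.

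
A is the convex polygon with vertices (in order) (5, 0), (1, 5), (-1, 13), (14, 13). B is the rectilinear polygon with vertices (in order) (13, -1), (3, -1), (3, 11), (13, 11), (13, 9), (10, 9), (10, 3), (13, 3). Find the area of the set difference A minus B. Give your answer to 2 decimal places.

48.21

|A| = 108.5, |A∩B| = 60.2906.
|A ∖ B| = |A| − |A∩B| = 108.5 − 60.2906 = 48.21.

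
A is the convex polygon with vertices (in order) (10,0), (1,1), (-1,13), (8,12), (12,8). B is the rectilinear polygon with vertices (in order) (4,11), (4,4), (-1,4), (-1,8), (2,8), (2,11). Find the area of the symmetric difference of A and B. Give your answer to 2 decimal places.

109.33

|A| = 126, |B| = 26, |A∩B| = 21.3333.
|A △ B| = |A| + |B| − 2·|A∩B| = 126 + 26 − 42.6667 = 109.33.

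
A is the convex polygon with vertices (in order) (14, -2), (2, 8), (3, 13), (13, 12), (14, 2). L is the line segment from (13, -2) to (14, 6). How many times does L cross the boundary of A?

2

The segment meets the boundary at (13.778,4.222), (13.094,-1.245).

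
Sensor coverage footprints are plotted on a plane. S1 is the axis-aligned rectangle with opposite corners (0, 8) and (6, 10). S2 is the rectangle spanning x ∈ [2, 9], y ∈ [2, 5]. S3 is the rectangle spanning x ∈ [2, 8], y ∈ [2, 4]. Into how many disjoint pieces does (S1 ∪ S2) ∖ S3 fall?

2

(S1 ∪ S2) ∖ S3 splits into 2 disjoint pieces (area 12, area 9).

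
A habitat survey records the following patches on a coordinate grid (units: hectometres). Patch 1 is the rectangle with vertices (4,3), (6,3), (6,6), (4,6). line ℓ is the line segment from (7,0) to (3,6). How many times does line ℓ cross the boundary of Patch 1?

The segment meets the boundary at (4,4.5), (5,3).

2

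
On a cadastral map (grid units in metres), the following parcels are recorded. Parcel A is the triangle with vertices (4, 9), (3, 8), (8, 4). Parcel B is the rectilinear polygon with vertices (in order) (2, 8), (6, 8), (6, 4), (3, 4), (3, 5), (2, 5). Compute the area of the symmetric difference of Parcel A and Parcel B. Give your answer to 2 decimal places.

|Parcel A| = 4.5, |Parcel B| = 15, |Parcel A∩Parcel B| = 2.7.
|Parcel A △ Parcel B| = |Parcel A| + |Parcel B| − 2·|Parcel A∩Parcel B| = 4.5 + 15 − 5.4 = 14.10.

14.10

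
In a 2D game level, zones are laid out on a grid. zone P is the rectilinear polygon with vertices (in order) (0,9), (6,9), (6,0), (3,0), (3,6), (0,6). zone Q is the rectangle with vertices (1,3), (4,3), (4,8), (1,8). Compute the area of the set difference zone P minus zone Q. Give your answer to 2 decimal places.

|zone P| = 36, |zone P∩zone Q| = 9.
|zone P ∖ zone Q| = |zone P| − |zone P∩zone Q| = 36 − 9 = 27.00.

27.00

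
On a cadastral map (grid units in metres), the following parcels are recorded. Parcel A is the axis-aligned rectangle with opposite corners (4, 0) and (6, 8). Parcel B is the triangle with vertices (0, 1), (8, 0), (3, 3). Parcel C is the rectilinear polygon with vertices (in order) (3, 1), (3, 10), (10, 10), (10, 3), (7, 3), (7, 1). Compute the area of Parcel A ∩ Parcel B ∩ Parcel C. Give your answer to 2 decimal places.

The intersection is the polygon with vertices (4,2.4), (6,1.2), (6,1), (4,1).
By the shoelace formula its area is 1.60.

1.60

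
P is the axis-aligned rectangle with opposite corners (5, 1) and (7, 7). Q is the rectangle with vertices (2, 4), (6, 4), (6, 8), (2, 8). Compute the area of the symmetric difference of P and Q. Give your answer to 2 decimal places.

|P∩Q|: x∈[5,6], y∈[4,7] → 1·3 = 3.
|P △ Q| = |P| + |Q| − 2·|P∩Q| = 12 + 16 − 6 = 22.00.

22.00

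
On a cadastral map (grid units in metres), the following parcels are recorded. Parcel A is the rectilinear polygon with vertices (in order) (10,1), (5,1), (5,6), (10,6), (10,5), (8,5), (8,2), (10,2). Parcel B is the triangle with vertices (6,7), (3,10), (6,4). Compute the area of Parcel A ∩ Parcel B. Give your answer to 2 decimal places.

The intersection is the polygon with vertices (6,6), (6,4), (5,6).
By the shoelace formula its area is 1.00.

1.00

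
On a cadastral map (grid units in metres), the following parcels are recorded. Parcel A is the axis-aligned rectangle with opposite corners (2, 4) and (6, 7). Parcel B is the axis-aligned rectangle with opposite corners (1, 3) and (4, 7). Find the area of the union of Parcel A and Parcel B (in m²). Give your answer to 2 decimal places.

18.00

By inclusion–exclusion:
Individual areas: |Parcel A| = 12, |Parcel B| = 12.
|Parcel A∩Parcel B|: x∈[2,4], y∈[4,7] → 2·3 = 6.
|Parcel A ∪ Parcel B| = 24 − 6 = 18.00.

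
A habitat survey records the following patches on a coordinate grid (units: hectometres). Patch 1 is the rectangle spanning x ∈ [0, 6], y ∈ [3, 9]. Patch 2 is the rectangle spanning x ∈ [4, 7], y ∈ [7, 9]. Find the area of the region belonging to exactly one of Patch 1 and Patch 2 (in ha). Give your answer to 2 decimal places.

34.00

|Patch 1∩Patch 2|: x∈[4,6], y∈[7,9] → 2·2 = 4.
|Patch 1 △ Patch 2| = |Patch 1| + |Patch 2| − 2·|Patch 1∩Patch 2| = 36 + 6 − 8 = 34.00.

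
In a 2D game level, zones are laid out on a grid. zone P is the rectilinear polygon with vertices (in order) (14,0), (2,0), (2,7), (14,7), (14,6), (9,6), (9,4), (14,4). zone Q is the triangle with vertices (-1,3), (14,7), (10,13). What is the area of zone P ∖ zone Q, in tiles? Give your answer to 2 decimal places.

55.90

|zone P| = 74, |zone P∩zone Q| = 18.1008.
|zone P ∖ zone Q| = |zone P| − |zone P∩zone Q| = 74 − 18.1008 = 55.90.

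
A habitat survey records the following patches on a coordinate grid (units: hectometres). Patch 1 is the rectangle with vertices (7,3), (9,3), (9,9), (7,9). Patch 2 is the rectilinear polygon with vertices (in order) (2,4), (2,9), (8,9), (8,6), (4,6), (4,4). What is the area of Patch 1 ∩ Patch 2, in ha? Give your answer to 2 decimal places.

3.00

The intersection is the polygon with vertices (8,9), (8,6), (7,6), (7,9).
By the shoelace formula its area is 3.00.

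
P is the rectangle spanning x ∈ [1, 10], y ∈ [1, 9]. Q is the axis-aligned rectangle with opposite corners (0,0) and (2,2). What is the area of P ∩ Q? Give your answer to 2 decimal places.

|P∩Q|: x∈[1,2], y∈[1,2] → 1·1 = 1.

1.00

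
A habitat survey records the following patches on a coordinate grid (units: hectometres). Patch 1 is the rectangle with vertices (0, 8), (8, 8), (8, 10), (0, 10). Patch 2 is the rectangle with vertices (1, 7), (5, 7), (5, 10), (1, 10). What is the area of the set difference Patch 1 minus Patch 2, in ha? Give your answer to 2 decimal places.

8.00

|Patch 1∩Patch 2|: x∈[1,5], y∈[8,10] → 4·2 = 8.
|Patch 1| = 16.
|Patch 1 ∖ Patch 2| = |Patch 1| − |Patch 1∩Patch 2| = 16 − 8 = 8.00.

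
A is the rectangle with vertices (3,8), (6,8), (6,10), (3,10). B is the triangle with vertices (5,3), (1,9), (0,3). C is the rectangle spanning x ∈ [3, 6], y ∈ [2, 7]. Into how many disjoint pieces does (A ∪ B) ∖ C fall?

2

(A ∪ B) ∖ C splits into 2 disjoint pieces (area 6, area 12).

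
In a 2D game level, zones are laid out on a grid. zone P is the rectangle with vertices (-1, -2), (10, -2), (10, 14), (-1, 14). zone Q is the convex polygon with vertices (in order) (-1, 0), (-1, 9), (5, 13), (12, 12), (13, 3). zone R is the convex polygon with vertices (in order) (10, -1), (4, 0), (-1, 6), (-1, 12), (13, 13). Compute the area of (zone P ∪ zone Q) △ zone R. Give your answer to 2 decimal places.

|zone P ∪ zone Q| = 199.75.
|(zone P ∪ zone Q) ∩ zone R| = 140.5.
|(zone P ∪ zone Q) △ zone R| = 199.75 + 145 − 281 = 63.75.

63.75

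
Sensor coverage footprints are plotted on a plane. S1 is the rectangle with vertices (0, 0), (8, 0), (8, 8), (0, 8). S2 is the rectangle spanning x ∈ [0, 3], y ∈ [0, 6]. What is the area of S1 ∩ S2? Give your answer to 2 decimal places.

|S1∩S2|: x∈[0,3], y∈[0,6] → 3·6 = 18.

18.00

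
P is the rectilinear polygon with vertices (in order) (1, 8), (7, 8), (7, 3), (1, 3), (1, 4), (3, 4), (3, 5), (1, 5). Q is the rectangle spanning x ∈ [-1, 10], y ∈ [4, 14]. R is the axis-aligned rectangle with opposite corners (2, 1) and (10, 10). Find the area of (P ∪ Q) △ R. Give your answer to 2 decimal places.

|P ∪ Q| = 116.
|(P ∪ Q) ∩ R| = 53.
|(P ∪ Q) △ R| = 116 + 72 − 106 = 82.00.

82.00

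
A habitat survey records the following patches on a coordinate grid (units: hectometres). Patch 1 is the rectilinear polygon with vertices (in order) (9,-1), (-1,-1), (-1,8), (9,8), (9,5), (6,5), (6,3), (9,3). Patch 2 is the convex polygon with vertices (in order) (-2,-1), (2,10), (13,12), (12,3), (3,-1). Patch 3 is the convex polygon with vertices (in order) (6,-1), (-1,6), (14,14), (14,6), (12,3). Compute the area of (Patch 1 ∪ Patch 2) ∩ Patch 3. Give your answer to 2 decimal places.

101.21

The region (Patch 1 ∪ Patch 2) ∩ Patch 3 is the polygon with vertices (13,12), (12,3), (9,1.667), (9,1), (6,-1), (-1,6), (8.828,11.241).
By the shoelace formula its area is 101.21.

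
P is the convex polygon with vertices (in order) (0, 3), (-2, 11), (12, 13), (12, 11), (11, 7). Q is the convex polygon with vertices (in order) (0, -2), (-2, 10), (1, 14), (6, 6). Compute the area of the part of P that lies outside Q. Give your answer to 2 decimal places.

47.47

|P| = 90, |P∩Q| = 42.529.
|P ∖ Q| = |P| − |P∩Q| = 90 − 42.529 = 47.47.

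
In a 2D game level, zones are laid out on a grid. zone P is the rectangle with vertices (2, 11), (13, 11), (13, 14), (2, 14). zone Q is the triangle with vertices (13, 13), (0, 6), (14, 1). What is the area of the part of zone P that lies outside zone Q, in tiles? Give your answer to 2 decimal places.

29.29

|zone P| = 33, |zone P∩zone Q| = 3.7143.
|zone P ∖ zone Q| = |zone P| − |zone P∩zone Q| = 33 − 3.7143 = 29.29.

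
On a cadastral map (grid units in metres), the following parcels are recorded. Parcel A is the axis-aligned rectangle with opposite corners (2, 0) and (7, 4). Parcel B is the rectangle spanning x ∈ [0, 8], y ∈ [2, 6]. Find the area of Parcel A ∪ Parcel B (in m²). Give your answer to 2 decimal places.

By inclusion–exclusion:
Individual areas: |Parcel A| = 20, |Parcel B| = 32.
|Parcel A∩Parcel B|: x∈[2,7], y∈[2,4] → 5·2 = 10.
|Parcel A ∪ Parcel B| = 52 − 10 = 42.00.

42.00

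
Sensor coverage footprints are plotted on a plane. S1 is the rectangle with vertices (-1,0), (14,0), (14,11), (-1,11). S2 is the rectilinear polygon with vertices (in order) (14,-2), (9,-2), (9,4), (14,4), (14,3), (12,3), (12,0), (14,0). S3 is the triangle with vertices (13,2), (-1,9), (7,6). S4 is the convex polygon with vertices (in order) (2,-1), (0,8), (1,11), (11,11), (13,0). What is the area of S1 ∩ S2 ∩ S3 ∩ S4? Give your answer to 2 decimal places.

0.92

The intersection is the polygon with vertices (9,4), (10,4), (12,2.667), (12,2.5).
By the shoelace formula its area is 0.92.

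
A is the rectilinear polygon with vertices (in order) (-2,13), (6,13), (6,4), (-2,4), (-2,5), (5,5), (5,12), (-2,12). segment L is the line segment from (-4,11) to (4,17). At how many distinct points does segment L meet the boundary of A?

The segment meets the boundary at (-1.333,13), (-2,12.5).

2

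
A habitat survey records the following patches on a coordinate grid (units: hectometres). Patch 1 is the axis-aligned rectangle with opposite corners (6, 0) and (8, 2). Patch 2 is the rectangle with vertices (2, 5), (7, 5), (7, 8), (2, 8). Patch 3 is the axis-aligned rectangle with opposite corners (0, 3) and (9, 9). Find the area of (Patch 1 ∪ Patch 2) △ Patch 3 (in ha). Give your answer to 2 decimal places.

43.00

|Patch 1 ∪ Patch 2| = 19.
|(Patch 1 ∪ Patch 2) ∩ Patch 3| = 15.
|(Patch 1 ∪ Patch 2) △ Patch 3| = 19 + 54 − 30 = 43.00.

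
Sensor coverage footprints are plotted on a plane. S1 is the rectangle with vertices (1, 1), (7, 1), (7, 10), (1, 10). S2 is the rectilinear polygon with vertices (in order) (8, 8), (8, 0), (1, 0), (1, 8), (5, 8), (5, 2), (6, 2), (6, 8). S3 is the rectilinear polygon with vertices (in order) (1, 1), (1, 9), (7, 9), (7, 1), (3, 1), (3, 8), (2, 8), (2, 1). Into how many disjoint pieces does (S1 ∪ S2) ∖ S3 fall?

2

(S1 ∪ S2) ∖ S3 splits into 2 disjoint pieces (area 6, area 21).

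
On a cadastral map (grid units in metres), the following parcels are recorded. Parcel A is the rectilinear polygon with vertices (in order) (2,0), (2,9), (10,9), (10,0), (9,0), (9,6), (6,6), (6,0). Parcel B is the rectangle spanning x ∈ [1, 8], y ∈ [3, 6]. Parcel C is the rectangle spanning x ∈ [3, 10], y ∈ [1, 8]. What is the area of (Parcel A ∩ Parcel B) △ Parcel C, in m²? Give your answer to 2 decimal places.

43.00

|Parcel A ∩ Parcel B| = 12.
|(Parcel A ∩ Parcel B) ∩ Parcel C| = 9.
|(Parcel A ∩ Parcel B) △ Parcel C| = 12 + 49 − 18 = 43.00.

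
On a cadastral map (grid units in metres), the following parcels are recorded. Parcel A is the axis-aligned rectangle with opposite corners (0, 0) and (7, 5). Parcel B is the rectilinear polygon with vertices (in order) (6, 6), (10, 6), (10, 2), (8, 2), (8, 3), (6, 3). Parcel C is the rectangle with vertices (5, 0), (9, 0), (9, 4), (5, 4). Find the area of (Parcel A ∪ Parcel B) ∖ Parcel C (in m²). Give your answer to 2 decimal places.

|Parcel A ∪ Parcel B| = 47.
|(Parcel A ∪ Parcel B) ∩ Parcel C| = 11.
|(Parcel A ∪ Parcel B) ∖ Parcel C| = 47 − 11 = 36.00.

36.00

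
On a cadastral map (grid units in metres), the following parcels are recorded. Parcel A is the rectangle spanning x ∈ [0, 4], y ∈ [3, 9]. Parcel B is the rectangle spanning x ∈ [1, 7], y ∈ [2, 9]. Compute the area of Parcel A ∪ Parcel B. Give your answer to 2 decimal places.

By inclusion–exclusion:
Individual areas: |Parcel A| = 24, |Parcel B| = 42.
|Parcel A∩Parcel B|: x∈[1,4], y∈[3,9] → 3·6 = 18.
|Parcel A ∪ Parcel B| = 66 − 18 = 48.00.

48.00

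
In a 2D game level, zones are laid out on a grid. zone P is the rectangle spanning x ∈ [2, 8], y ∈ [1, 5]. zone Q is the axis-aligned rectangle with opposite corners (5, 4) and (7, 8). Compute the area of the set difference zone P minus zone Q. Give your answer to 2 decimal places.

22.00

|zone P∩zone Q|: x∈[5,7], y∈[4,5] → 2·1 = 2.
|zone P| = 24.
|zone P ∖ zone Q| = |zone P| − |zone P∩zone Q| = 24 − 2 = 22.00.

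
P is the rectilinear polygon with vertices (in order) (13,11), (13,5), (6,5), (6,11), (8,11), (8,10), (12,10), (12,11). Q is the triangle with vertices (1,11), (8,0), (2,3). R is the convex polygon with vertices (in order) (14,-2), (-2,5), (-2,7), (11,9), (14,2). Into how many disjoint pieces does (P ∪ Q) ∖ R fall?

(P ∪ Q) ∖ R splits into 3 disjoint pieces (area 16.4945, area 2.4569, area 2.8608).

3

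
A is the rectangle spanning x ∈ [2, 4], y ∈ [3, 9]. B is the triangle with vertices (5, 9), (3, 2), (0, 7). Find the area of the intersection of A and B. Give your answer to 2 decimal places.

9.37

The intersection is the polygon with vertices (4,5.5), (3.286,3), (2.4,3), (2,3.667), (2,7.8), (4,8.6).
By the shoelace formula its area is 9.37.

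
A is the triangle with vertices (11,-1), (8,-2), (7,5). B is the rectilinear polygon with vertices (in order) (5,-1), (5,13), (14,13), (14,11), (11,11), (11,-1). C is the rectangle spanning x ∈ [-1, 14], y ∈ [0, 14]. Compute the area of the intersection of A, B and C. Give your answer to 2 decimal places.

The intersection is the polygon with vertices (10.333,0), (7.714,0), (7,5).
By the shoelace formula its area is 6.55.

6.55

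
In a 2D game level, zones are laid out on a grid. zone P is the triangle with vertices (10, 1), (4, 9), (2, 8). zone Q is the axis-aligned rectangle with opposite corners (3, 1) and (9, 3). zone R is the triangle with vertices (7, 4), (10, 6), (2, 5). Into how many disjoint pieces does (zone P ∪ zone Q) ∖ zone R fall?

2

(zone P ∪ zone Q) ∖ zone R splits into 2 disjoint pieces (area 13.3601, area 7.0714).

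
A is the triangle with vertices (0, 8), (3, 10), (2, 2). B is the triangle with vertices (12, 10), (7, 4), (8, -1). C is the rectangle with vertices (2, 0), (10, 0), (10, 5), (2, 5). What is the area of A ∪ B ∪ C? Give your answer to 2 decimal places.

By inclusion–exclusion:
Individual areas: |A| = 11, |B| = 15.5, |C| = 40.
|A∩B| = 0.
|A∩C| = 0.5625.
|B∩C| = 9.3015.
|A∩B∩C| = 0.
|A ∪ B ∪ C| = 66.5 − 9.864 + 0 = 56.64.

56.64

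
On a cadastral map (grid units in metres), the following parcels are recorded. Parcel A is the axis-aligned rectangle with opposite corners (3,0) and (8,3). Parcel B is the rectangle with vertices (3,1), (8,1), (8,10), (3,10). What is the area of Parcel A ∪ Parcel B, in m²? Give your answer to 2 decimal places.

50.00

By inclusion–exclusion:
Individual areas: |Parcel A| = 15, |Parcel B| = 45.
|Parcel A∩Parcel B|: x∈[3,8], y∈[1,3] → 5·2 = 10.
|Parcel A ∪ Parcel B| = 60 − 10 = 50.00.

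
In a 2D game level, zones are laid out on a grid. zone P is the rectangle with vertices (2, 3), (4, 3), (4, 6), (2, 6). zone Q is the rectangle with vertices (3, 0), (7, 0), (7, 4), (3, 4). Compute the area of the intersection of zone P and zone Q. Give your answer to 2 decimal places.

|zone P∩zone Q|: x∈[3,4], y∈[3,4] → 1·1 = 1.

1.00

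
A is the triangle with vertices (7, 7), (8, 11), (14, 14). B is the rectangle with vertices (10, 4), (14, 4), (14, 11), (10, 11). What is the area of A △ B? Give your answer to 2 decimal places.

37.50

|A| = 10.5, |B| = 28, |A∩B| = 0.5.
|A △ B| = |A| + |B| − 2·|A∩B| = 10.5 + 28 − 1 = 37.50.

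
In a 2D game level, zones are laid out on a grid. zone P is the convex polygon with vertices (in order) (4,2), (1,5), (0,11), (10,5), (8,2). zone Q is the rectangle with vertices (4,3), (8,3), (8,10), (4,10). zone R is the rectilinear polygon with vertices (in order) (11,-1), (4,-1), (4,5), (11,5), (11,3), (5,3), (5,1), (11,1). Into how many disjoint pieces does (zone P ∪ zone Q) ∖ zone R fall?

(zone P ∪ zone Q) ∖ zone R splits into 2 disjoint pieces (area 41.9, area 3.3333).

2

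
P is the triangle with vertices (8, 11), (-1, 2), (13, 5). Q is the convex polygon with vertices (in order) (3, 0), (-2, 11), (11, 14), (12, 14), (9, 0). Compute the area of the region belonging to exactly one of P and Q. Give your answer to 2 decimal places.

93.32

|P| = 49.5, |Q| = 128, |P∩Q| = 42.0922.
|P △ Q| = |P| + |Q| − 2·|P∩Q| = 49.5 + 128 − 84.1844 = 93.32.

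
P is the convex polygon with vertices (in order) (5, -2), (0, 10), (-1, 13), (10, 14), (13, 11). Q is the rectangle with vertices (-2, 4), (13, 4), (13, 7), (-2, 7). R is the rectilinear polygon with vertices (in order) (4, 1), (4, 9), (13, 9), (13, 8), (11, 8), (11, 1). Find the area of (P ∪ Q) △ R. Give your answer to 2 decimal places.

105.09

|P ∪ Q| = 140.2788.
|(P ∪ Q) ∩ R| = 46.5962.
|(P ∪ Q) △ R| = 140.2788 + 58 − 93.1923 = 105.09.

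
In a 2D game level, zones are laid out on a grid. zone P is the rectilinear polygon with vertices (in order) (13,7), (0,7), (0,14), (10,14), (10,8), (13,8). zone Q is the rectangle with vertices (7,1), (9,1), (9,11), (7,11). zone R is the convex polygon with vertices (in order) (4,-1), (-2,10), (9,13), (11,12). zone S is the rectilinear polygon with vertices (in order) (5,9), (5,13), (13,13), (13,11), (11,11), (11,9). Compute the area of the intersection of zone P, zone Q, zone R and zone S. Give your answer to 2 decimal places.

4.00

The intersection is the polygon with vertices (9,11), (9,9), (7,9), (7,11).
By the shoelace formula its area is 4.00.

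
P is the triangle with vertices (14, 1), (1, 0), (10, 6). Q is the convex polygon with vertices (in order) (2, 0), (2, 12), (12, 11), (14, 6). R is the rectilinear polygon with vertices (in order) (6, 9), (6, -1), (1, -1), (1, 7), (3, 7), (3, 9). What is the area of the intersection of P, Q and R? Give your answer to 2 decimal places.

3.99

The intersection is the polygon with vertices (2,0.667), (6,3.333), (6,2), (2.182,0.091), (2,0.077).
By the shoelace formula its area is 3.99.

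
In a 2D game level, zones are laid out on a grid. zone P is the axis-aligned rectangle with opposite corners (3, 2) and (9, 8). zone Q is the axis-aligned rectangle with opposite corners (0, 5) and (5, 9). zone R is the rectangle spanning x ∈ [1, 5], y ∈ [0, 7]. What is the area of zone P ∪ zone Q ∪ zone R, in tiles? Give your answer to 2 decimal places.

By inclusion–exclusion:
Individual areas: |zone P| = 36, |zone Q| = 20, |zone R| = 28.
|zone P∩zone Q|: x∈[3,5], y∈[5,8] → 2·3 = 6.
|zone P∩zone R|: x∈[3,5], y∈[2,7] → 2·5 = 10.
|zone Q∩zone R|: x∈[1,5], y∈[5,7] → 4·2 = 8.
|zone P∩zone Q∩zone R| = 4.
|zone P ∪ zone Q ∪ zone R| = 84 − 24 + 4 = 64.00.

64.00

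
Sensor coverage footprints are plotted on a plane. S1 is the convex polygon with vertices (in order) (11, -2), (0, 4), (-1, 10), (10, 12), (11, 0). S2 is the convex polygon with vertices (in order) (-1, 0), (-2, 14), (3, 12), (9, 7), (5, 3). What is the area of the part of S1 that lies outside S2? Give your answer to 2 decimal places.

|S1| = 109, |S1∩S2| = 56.048.
|S1 ∖ S2| = |S1| − |S1∩S2| = 109 − 56.048 = 52.95.

52.95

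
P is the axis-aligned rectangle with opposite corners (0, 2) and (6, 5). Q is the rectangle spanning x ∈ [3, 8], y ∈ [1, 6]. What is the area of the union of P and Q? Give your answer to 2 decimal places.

34.00

By inclusion–exclusion:
Individual areas: |P| = 18, |Q| = 25.
|P∩Q|: x∈[3,6], y∈[2,5] → 3·3 = 9.
|P ∪ Q| = 43 − 9 = 34.00.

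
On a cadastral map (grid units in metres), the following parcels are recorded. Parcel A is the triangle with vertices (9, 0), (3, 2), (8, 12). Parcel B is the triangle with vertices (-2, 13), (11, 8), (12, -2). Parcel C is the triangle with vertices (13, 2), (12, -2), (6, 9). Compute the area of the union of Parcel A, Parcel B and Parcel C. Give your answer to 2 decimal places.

By inclusion–exclusion:
Individual areas: |Parcel A| = 35, |Parcel B| = 62.5, |Parcel C| = 17.5.
|Parcel A∩Parcel B| = 17.6324.
|Parcel A∩Parcel C| = 2.6799.
|Parcel B∩Parcel C| = 13.6111.
|Parcel A∩Parcel B∩Parcel C| = 2.6799.
|Parcel A ∪ Parcel B ∪ Parcel C| = 115 − 33.9233 + 2.6799 = 83.76.

83.76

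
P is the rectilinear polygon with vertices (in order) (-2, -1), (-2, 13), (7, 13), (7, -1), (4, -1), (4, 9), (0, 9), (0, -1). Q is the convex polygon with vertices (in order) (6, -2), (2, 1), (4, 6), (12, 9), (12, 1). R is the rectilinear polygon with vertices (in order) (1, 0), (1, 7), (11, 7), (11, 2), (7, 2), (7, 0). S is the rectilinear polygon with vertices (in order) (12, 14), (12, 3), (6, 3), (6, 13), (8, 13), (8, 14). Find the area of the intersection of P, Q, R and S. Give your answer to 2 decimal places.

3.92

The intersection is the polygon with vertices (6.667,7), (7,7), (7,3), (6,3), (6,6.75).
By the shoelace formula its area is 3.92.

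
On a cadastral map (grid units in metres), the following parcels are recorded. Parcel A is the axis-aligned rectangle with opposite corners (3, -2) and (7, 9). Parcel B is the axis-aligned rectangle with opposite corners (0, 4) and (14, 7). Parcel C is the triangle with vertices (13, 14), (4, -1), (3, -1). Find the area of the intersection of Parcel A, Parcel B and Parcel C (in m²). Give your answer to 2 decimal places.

The intersection is the polygon with vertices (6.333,4), (7,5), (7,4).
By the shoelace formula its area is 0.33.

0.33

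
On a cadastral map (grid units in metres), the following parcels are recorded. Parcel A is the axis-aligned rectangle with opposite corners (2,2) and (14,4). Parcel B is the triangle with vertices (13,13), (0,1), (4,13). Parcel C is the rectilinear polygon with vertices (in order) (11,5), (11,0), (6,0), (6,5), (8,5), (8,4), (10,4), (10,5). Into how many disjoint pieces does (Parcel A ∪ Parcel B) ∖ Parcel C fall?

2

(Parcel A ∪ Parcel B) ∖ Parcel C splits into 2 disjoint pieces (area 6, area 61.2788).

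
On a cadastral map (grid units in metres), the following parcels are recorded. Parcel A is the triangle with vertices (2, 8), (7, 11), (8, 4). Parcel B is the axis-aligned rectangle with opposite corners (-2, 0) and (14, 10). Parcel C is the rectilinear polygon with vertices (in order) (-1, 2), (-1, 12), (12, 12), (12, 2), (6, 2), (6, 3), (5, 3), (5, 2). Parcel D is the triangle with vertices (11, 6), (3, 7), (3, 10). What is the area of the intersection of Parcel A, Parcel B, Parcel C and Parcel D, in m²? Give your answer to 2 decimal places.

The intersection is the polygon with vertices (7.654,6.418), (3.615,6.923), (3,7.333), (3,8.6), (4.273,9.364), (7.462,7.769).
By the shoelace formula its area is 8.79.

8.79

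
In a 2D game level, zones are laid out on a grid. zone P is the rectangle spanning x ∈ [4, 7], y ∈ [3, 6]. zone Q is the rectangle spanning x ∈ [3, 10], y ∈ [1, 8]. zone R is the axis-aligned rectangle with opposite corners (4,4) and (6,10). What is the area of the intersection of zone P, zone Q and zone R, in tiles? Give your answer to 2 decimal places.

4.00

The intersection is the polygon with vertices (4,6), (6,6), (6,4), (4,4).
By the shoelace formula its area is 4.00.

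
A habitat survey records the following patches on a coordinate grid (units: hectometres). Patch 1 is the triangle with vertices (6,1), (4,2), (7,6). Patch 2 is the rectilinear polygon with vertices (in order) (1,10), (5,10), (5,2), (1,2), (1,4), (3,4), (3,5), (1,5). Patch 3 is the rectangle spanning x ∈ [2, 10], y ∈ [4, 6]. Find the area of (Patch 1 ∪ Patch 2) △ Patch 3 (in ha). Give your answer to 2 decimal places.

|Patch 1 ∪ Patch 2| = 34.8333.
|(Patch 1 ∪ Patch 2) ∩ Patch 3| = 6.1.
|(Patch 1 ∪ Patch 2) △ Patch 3| = 34.8333 + 16 − 12.2 = 38.63.

38.63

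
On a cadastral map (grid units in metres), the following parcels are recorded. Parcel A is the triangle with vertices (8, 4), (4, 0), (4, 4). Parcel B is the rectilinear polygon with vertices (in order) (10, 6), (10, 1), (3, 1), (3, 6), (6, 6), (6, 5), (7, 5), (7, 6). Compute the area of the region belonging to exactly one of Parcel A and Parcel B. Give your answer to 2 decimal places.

|Parcel A| = 8, |Parcel B| = 34, |Parcel A∩Parcel B| = 7.5.
|Parcel A △ Parcel B| = |Parcel A| + |Parcel B| − 2·|Parcel A∩Parcel B| = 8 + 34 − 15 = 27.00.

27.00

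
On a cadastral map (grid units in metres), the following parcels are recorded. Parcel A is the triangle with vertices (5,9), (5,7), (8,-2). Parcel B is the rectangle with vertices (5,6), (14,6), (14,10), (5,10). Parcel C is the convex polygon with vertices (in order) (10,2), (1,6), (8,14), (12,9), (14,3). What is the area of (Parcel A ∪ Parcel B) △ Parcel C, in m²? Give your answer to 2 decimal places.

59.80

|Parcel A ∪ Parcel B| = 37.9394.
|(Parcel A ∪ Parcel B) ∩ Parcel C| = 30.0719.
|(Parcel A ∪ Parcel B) △ Parcel C| = 37.9394 + 82 − 60.1438 = 59.80.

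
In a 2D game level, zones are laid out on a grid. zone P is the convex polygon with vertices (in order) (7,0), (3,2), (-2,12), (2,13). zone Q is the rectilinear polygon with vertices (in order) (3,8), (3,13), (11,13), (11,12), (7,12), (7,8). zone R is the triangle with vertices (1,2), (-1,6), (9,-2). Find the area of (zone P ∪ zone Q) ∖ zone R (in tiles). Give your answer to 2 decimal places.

65.06

|zone P ∪ zone Q| = 66.3923.
|(zone P ∪ zone Q) ∩ zone R| = 1.3333.
|(zone P ∪ zone Q) ∖ zone R| = 66.3923 − 1.3333 = 65.06.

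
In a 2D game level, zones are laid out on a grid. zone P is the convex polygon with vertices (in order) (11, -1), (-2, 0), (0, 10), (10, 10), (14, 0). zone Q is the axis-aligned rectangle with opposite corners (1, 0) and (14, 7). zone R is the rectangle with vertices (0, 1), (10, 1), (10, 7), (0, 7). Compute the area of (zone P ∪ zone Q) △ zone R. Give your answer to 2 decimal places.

87.80

|zone P ∪ zone Q| = 147.8.
|(zone P ∪ zone Q) ∩ zone R| = 60.
|(zone P ∪ zone Q) △ zone R| = 147.8 + 60 − 120 = 87.80.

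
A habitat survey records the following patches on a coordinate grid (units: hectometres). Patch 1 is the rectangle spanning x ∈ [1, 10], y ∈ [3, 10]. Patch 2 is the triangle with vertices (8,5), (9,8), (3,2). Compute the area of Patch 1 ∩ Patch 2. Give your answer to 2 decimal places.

The intersection is the polygon with vertices (4,3), (9,8), (8,5), (4.667,3).
By the shoelace formula its area is 5.67.

5.67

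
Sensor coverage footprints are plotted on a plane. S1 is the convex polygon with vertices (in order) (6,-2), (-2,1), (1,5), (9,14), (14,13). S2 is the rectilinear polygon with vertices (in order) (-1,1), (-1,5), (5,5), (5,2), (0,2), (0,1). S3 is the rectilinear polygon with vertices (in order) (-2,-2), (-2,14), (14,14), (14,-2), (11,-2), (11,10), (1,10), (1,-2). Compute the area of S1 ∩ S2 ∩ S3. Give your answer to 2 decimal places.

4.33

The intersection is the polygon with vertices (0,2), (0,1), (-1,1), (-1,2.333), (1,5), (1,2).
By the shoelace formula its area is 4.33.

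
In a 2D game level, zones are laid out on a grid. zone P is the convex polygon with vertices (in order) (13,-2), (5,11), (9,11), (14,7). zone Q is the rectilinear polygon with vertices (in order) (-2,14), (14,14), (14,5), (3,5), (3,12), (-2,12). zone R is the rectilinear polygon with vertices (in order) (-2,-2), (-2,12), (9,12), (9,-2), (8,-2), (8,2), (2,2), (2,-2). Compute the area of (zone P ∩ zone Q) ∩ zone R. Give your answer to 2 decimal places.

12.92

The region (zone P ∩ zone Q) ∩ zone R is the polygon with vertices (9,11), (9,5), (8.692,5), (5,11).
By the shoelace formula its area is 12.92.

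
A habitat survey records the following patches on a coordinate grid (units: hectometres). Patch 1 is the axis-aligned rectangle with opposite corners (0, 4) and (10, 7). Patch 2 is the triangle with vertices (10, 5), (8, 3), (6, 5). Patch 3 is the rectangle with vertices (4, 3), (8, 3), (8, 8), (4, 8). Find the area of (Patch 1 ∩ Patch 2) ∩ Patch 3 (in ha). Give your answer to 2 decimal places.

1.50

The region (Patch 1 ∩ Patch 2) ∩ Patch 3 is the polygon with vertices (6,5), (8,5), (8,4), (7,4).
By the shoelace formula its area is 1.50.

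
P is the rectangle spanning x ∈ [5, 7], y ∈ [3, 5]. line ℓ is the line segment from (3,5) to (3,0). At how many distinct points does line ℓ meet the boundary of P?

0

The segment lies entirely outside P and never meets its boundary.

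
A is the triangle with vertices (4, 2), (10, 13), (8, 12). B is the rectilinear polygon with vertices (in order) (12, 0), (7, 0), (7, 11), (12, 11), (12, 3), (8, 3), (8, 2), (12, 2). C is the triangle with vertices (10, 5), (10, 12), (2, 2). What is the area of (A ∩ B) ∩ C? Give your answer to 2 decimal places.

0.48

The region (A ∩ B) ∩ C is the polygon with vertices (7,8.25), (8.286,9.857), (7,7.5).
By the shoelace formula its area is 0.48.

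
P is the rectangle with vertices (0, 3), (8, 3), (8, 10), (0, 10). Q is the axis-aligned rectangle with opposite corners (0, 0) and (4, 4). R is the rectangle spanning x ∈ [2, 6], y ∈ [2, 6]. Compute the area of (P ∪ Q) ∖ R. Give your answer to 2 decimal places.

|P ∪ Q| = 68.
|(P ∪ Q) ∩ R| = 14.
|(P ∪ Q) ∖ R| = 68 − 14 = 54.00.

54.00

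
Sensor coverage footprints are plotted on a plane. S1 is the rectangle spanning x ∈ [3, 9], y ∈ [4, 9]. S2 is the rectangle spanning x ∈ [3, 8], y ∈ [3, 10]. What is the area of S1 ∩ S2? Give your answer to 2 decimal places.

25.00

|S1∩S2|: x∈[3,8], y∈[4,9] → 5·5 = 25.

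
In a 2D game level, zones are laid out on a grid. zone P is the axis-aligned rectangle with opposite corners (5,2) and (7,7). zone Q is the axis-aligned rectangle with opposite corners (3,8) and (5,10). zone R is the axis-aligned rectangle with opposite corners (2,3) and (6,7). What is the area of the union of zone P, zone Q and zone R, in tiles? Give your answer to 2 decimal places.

By inclusion–exclusion:
Individual areas: |zone P| = 10, |zone Q| = 4, |zone R| = 16.
|zone P∩zone Q| = 0 (no overlap).
|zone P∩zone R|: x∈[5,6], y∈[3,7] → 1·4 = 4.
|zone Q∩zone R| = 0 (no overlap).
|zone P∩zone Q∩zone R| = 0.
|zone P ∪ zone Q ∪ zone R| = 30 − 4 + 0 = 26.00.

26.00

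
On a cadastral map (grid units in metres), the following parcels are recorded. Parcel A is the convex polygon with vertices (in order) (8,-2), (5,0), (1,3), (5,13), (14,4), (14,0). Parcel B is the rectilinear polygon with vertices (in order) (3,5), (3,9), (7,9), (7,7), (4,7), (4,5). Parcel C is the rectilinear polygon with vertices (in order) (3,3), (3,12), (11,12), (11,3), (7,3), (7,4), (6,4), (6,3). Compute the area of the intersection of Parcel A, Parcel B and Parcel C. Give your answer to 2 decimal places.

The intersection is the polygon with vertices (7,9), (7,7), (4,7), (4,5), (3,5), (3,8), (3.4,9).
By the shoelace formula its area is 9.80.

9.80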